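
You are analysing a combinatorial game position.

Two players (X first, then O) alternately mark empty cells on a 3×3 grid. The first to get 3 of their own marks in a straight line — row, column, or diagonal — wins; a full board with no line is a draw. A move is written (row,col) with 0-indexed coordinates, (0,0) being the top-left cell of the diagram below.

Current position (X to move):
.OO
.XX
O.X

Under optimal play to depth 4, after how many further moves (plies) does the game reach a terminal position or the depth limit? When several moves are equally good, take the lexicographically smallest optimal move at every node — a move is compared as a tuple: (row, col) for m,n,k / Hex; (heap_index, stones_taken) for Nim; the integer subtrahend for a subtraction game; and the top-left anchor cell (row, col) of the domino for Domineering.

p1 X@[.OO/.XX/O.X]: (0,0)[XOO/.XX/O.X]+1* (1,0)[.OO/XXX/O.X]+1 (2,1)[.OO/.XX/OXX]-1
p2 O@[XOO/.XX/O.X] terminal -1; root [.OO/.XX/O.X] d4

PV length from [.OO/.XX/O.X]: 1 ply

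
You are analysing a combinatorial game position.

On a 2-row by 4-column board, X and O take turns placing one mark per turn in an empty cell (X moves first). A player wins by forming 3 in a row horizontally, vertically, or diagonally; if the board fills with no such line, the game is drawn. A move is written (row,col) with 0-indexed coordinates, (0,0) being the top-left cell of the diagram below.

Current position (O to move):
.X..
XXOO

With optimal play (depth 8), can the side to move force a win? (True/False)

ply 1, O at .X../XXOO | (0,0)=+0→OX../XXOO*; (0,2)=+0→.XO./XXOO; (0,3)=+0→.X.O/XXOO
ply 2, X at OX../XXOO | (0,2)=+0→OXX./XXOO*; (0,3)=+0→OX.X/XXOO
ply 3, O at OXX./XXOO | (0,3)=+0→OXXO/XXOO*
ply 4: OXXO/XXOO is terminal +0 (X); from .X../XXOO depth 8

O winning at [.X../XXOO]: False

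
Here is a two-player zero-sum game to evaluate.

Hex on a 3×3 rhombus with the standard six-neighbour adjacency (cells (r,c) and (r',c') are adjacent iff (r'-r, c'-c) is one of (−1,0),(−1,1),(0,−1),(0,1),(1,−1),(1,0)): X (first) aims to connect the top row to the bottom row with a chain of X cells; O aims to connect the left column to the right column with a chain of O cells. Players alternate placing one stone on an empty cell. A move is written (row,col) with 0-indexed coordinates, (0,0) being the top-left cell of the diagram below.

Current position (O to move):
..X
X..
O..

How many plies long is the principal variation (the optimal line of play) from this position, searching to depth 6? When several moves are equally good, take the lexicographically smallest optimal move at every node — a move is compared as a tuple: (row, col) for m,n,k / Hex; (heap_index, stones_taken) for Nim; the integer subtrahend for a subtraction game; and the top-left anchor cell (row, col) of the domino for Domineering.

PV length from [..X/X../O..]: 5 plies

[..X/X../O..] O move#1: (0,0):-1/O.X/X../O.., (0,1):-1/.OX/X../O.., (1,1):-1/..X/XO./O.., (1,2):+1/..X/X.O/O..*, (2,1):+1/..X/X../OO., (2,2):-1/..X/X../O.O
[..X/X.O/O..] X move#2: (0,0):-1/X.X/X.O/O..*, (0,1):-1/.XX/X.O/O.., (1,1):-1/..X/XXO/O.., (2,1):-1/..X/X.O/OX., (2,2):-1/..X/X.O/O.X
[X.X/X.O/O..] O move#3: (0,1):+1/XOX/X.O/O..*, (1,1):+1/X.X/XOO/O.., (2,1):+1/X.X/X.O/OO., (2,2):+1/X.X/X.O/O.O
[XOX/X.O/O..] X move#4: (1,1):-1/XOX/XXO/O..*, (2,1):-1/XOX/X.O/OX., (2,2):-1/XOX/X.O/O.X
[XOX/XXO/O..] O move#5: (2,1):+1/XOX/XXO/OO.*, (2,2):-1/XOX/XXO/O.O
[XOX/XXO/OO.] end (terminal -1, X#6); searched ..X/X../O.. to 6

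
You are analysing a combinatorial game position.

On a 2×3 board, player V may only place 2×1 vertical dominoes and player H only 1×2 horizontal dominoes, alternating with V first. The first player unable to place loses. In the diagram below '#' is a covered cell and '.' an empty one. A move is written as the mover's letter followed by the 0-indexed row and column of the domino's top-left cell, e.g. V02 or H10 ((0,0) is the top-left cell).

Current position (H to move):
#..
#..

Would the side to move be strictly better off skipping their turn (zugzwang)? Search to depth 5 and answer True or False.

ply 1, H at #../#.. | H01=+1→###/#..*; H11=+1→#../###
ply 2: ###/#.. is terminal -1 (V); from #../#.. depth 5
suppose H passes — search the same position with V to move:
pass> ply 1, V at #../#.. | V01=+1→##./##.*; V02=+1→#.#/#.#
pass> ply 2: ##./##. is terminal -1 (H); from #../#.. depth 5
for H: play +1, pass -1

zugzwang(#../#.., H) = False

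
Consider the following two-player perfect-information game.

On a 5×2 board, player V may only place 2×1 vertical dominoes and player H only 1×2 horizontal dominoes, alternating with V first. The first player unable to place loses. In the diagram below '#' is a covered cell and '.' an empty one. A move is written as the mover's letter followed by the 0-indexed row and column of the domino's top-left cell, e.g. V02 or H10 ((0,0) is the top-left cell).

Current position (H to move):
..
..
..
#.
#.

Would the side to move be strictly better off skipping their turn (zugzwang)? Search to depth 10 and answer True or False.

[../../../#./#.] H move#1: H00:-1/##/../../#./#., H10:+1/../##/../#./#.*, H20:-1/../../##/#./#.
[../##/../#./#.] V move#2: V21:-1/../##/.#/##/#.*, V31:-1/../##/../##/##
[../##/.#/##/#.] H move#3: H00:+1/##/##/.#/##/#.*
[##/##/.#/##/#.] end (terminal -1, V#4); searched ../../../#./#. to 10
pass branch (V moves first from the same position):
  | [../../../#./#.] V move#1: V00:+1/#./#./../#./#.*, V01:+1/.#/.#/../#./#., V10:+1/../#./#./#./#., V11:+1/../.#/.#/#./#., V21:-1/../../.#/##/#., V31:-1/../../../##/##
  | [#./#./../#./#.] H move#2: H20:-1/#./#./##/#./#.*
  | [#./#./##/#./#.] V move#3: V01:+1/##/##/##/#./#.*, V31:+1/#./#./##/##/##
  | [##/##/##/#./#.] end (terminal -1, H#4); searched ../../../#./#. to 10
H moving scores +1; H passing scores -1

zugzwang(../../../#./#., H) = False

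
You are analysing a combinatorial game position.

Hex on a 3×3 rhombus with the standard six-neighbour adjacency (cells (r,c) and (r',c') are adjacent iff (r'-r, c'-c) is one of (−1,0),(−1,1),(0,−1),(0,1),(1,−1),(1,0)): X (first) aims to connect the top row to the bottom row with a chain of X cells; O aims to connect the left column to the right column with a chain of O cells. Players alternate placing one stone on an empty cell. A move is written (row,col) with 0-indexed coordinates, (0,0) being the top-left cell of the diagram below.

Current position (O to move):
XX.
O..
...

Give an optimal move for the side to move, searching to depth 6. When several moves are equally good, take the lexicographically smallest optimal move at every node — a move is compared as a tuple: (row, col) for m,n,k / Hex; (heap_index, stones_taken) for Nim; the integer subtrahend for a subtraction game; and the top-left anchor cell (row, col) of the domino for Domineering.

[XX./O../...] O move#1: (0,2):-1/XXO/O../..., (1,1):+1/XX./OO./...*, (1,2):-1/XX./O.O/..., (2,0):-1/XX./O../O.., (2,1):+1/XX./O../.O., (2,2):-1/XX./O../..O
[XX./OO./...] X move#2: (0,2):-1/XXX/OO./...*, (1,2):-1/XX./OOX/..., (2,0):-1/XX./OO./X.., (2,1):-1/XX./OO./.X., (2,2):-1/XX./OO./..X
[XXX/OO./...] O move#3: (1,2):+1/XXX/OOO/...*, (2,0):-1/XXX/OO./O.., (2,1):+1/XXX/OO./.O., (2,2):+1/XXX/OO./..O
[XXX/OOO/...] end (terminal -1, X#4); searched XX./O../... to 6

O's best at [XX./O../...]: (1,1)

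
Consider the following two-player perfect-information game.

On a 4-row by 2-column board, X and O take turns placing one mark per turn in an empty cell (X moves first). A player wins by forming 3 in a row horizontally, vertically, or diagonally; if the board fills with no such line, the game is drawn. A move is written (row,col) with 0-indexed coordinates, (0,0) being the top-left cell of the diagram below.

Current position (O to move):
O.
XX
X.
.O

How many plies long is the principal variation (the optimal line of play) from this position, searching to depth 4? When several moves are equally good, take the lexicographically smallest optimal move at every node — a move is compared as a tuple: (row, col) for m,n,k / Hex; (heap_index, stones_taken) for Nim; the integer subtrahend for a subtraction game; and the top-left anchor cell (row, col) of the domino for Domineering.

[O./XX/X./.O] O move#1: (0,1):-1/OO/XX/X./.O, (2,1):-1/O./XX/XO/.O, (3,0):+0/O./XX/X./OO*
[O./XX/X./OO] X move#2: (0,1):+0/OX/XX/X./OO*, (2,1):+0/O./XX/XX/OO
[OX/XX/X./OO] O move#3: (2,1):+0/OX/XX/XO/OO*
[OX/XX/XO/OO] end (terminal +0, X#4); searched O./XX/X./.O to 4

PV length from [O./XX/X./.O]: 3 plies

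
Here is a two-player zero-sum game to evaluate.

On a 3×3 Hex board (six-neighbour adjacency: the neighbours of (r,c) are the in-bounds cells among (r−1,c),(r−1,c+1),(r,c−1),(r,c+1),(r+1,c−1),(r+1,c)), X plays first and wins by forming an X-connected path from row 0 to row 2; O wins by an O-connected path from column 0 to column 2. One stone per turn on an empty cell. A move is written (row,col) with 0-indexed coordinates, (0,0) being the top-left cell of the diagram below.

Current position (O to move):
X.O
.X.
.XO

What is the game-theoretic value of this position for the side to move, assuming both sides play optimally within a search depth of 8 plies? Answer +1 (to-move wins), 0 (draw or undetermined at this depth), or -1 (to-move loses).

value(X.O/.X./.XO, O) = -1

[X.O/.X./.XO] O move#1: (0,1):-1/XOO/.X./.XO*, (1,0):-1/X.O/OX./.XO, (1,2):-1/X.O/.XO/.XO, (2,0):-1/X.O/.X./OXO
[XOO/.X./.XO] X move#2: (1,0):+1/XOO/XX./.XO*, (1,2):-1/XOO/.XX/.XO, (2,0):-1/XOO/.X./XXO
[XOO/XX./.XO] end (terminal -1, O#3); searched X.O/.X./.XO to 8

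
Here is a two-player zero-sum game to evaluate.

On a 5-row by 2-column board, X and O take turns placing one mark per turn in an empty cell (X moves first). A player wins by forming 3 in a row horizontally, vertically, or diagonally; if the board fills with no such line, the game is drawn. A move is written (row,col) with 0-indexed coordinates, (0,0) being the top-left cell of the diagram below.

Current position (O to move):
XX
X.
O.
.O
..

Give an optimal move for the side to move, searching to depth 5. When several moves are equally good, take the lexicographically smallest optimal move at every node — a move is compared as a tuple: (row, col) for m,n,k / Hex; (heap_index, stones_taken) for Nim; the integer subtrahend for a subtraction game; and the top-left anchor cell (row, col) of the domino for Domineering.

ply 1, O at XX/X./O./.O/.. | (1,1)=+0→XX/XO/O./.O/..; (2,1)=+1→XX/X./OO/.O/..*; (3,0)=+1→XX/X./O./OO/..; (4,0)=+1→XX/X./O./.O/O.; (4,1)=+0→XX/X./O./.O/.O
ply 2, X at XX/X./OO/.O/.. | (1,1)=-1→XX/XX/OO/.O/..*; (3,0)=-1→XX/X./OO/XO/..; (4,0)=-1→XX/X./OO/.O/X.; (4,1)=-1→XX/X./OO/.O/.X
ply 3, O at XX/XX/OO/.O/.. | (3,0)=+1→XX/XX/OO/OO/..*; (4,0)=+1→XX/XX/OO/.O/O.; (4,1)=+1→XX/XX/OO/.O/.O
ply 4, X at XX/XX/OO/OO/.. | (4,0)=-1→XX/XX/OO/OO/X.*; (4,1)=-1→XX/XX/OO/OO/.X
ply 5, O at XX/XX/OO/OO/X. | (4,1)=+1→XX/XX/OO/OO/XO*
ply 6: XX/XX/OO/OO/XO is terminal -1 (X); from XX/X./O./.O/.. depth 5

O's best at [XX/X./O./.O/..]: (2,1)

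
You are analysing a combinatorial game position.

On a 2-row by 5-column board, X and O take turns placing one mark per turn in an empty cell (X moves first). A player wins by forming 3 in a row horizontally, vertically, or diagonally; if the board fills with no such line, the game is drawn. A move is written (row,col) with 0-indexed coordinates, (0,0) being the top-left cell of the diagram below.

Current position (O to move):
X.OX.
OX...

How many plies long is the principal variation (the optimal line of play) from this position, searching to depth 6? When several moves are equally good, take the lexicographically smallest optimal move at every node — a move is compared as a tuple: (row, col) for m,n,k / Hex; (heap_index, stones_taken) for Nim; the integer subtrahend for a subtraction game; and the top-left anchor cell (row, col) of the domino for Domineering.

PV length from [X.OX./OX...]: 5 plies

ply 1, O at X.OX./OX... | (0,1)=+0→XOOX./OX...*; (0,4)=+0→X.OXO/OX...; (1,2)=+0→X.OX./OXO..; (1,3)=+0→X.OX./OX.O.; (1,4)=+0→X.OX./OX..O
ply 2, X at XOOX./OX... | (0,4)=+0→XOOXX/OX...*; (1,2)=+0→XOOX./OXX..; (1,3)=+0→XOOX./OX.X.; (1,4)=+0→XOOX./OX..X
ply 3, O at XOOXX/OX... | (1,2)=+0→XOOXX/OXO..*; (1,3)=+0→XOOXX/OX.O.; (1,4)=+0→XOOXX/OX..O
ply 4, X at XOOXX/OXO.. | (1,3)=+0→XOOXX/OXOX.*; (1,4)=+0→XOOXX/OXO.X
ply 5, O at XOOXX/OXOX. | (1,4)=+0→XOOXX/OXOXO*
ply 6: XOOXX/OXOXO is terminal +0 (X); from X.OX./OX... depth 6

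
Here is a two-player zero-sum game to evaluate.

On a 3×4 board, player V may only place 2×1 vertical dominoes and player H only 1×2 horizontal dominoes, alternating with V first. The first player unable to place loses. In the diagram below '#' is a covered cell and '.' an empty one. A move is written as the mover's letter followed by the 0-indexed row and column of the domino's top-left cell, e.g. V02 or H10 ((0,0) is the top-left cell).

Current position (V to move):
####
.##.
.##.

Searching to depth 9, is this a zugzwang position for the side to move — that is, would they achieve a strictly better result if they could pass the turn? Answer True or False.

zugzwang(####/.##./.##., V) = False

p1 V@[####/.##./.##.]: V10[####/###./###.]+1* V13[####/.###/.###]+1
p2 H@[####/###./###.] terminal -1; root [####/.##./.##.] d9
if V skipped the turn, H would face:
~ p1 H@[####/.##./.##.] terminal -1; root [####/.##./.##.] d9
compare (V): move=+1 vs pass=+1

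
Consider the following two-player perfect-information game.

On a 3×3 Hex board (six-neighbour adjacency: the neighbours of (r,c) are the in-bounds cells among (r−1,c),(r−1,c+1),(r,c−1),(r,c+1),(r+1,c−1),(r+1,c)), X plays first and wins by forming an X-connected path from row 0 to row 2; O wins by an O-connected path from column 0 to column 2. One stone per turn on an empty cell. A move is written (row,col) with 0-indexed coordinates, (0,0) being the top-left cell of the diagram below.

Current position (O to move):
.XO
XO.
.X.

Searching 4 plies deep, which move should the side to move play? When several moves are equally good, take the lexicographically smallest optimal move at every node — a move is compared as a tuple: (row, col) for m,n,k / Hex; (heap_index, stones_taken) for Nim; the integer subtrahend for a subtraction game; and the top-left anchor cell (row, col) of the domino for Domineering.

O's best at [.XO/XO./.X.]: (2,0)

ply 1, O at .XO/XO./.X. | (0,0)=-1→OXO/XO./.X.; (1,2)=-1→.XO/XOO/.X.; (2,0)=+1→.XO/XO./OX.*; (2,2)=-1→.XO/XO./.XO
ply 2: .XO/XO./OX. is terminal -1 (X); from .XO/XO./.X. depth 4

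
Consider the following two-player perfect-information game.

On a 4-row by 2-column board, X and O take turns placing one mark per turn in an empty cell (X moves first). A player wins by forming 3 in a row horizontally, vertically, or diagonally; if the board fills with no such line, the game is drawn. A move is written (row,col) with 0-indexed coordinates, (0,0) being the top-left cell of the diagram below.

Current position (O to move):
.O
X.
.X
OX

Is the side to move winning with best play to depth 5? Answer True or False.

[.O/X./.X/OX] O move#1: (0,0):-1/OO/X./.X/OX, (1,1):+0/.O/XO/.X/OX*, (2,0):-1/.O/X./OX/OX
[.O/XO/.X/OX] X move#2: (0,0):+0/XO/XO/.X/OX*, (2,0):+0/.O/XO/XX/OX
[XO/XO/.X/OX] O move#3: (2,0):+0/XO/XO/OX/OX*
[XO/XO/OX/OX] end (terminal +0, X#4); searched .O/X./.X/OX to 5

O winning at [.O/X./.X/OX]: False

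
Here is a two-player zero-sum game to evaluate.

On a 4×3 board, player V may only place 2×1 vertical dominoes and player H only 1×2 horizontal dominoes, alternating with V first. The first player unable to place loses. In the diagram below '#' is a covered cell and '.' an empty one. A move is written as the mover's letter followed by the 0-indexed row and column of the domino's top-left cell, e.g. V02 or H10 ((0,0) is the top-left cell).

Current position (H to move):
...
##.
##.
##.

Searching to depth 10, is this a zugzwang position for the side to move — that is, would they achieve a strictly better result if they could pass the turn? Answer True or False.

[.../##./##./##.] H move#1: H00:-1/##./##./##./##.*, H01:-1/.##/##./##./##.
[##./##./##./##.] V move#2: V02:+1/###/###/##./##.*, V12:+1/##./###/###/##., V22:+1/##./##./###/###
[###/###/##./##.] end (terminal -1, H#3); searched .../##./##./##. to 10
if H skipped the turn, V would face:
~ [.../##./##./##.] V move#1: V02:+1/..#/###/##./##.*, V12:-1/.../###/###/##., V22:-1/.../##./###/###
~ [..#/###/##./##.] H move#2: H00:-1/###/###/##./##.*
~ [###/###/##./##.] V move#3: V22:+1/###/###/###/###*
~ [###/###/###/###] end (terminal -1, H#4); searched .../##./##./##. to 10
compare (H): move=-1 vs pass=-1

zugzwang(.../##./##./##., H) = False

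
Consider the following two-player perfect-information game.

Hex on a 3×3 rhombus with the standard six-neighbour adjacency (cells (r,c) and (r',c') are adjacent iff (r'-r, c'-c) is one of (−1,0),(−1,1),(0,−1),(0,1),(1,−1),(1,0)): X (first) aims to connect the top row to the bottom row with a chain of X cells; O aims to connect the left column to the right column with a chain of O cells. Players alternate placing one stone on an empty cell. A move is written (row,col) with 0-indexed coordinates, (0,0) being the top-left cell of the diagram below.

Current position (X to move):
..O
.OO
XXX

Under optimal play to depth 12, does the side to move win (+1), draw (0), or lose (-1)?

value(..O/.OO/XXX, X) = +1

p1 X@[..O/.OO/XXX]: (0,0)[X.O/.OO/XXX]-1 (0,1)[.XO/.OO/XXX]-1 (1,0)[..O/XOO/XXX]+1*
p2 O@[..O/XOO/XXX]: (0,0)[O.O/XOO/XXX]-1* (0,1)[.OO/XOO/XXX]-1
p3 X@[O.O/XOO/XXX]: (0,1)[OXO/XOO/XXX]+1*
p4 O@[OXO/XOO/XXX] terminal -1; root [..O/.OO/XXX] d12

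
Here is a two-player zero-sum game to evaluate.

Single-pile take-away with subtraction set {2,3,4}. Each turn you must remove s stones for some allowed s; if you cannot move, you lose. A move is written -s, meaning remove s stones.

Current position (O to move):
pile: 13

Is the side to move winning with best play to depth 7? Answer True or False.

O winning at [13]: False

p1 O@[13]: -2[11]-1* -3[10]-1 -4[9]-1
p2 X@[11]: -2[9]-1 -3[8]-1 -4[7]+1*
p3 O@[7]: -2[5]-1* -3[4]-1 -4[3]-1
p4 X@[5]: -2[3]-1 -3[2]-1 -4[1]+1*
p5 O@[1] terminal -1; root [13] d7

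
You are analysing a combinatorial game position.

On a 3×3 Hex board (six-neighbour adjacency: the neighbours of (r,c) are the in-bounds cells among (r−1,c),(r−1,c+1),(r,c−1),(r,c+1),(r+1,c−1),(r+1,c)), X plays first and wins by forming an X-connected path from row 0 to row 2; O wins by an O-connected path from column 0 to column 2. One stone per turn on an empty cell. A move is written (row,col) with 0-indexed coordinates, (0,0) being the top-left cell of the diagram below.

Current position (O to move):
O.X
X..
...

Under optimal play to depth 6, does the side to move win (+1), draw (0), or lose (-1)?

ply 1, O at O.X/X../... | (0,1)=-1→OOX/X../...*; (1,1)=-1→O.X/XO./...; (1,2)=-1→O.X/X.O/...; (2,0)=-1→O.X/X../O..; (2,1)=-1→O.X/X../.O.; (2,2)=-1→O.X/X../..O
ply 2, X at OOX/X../... | (1,1)=+1→OOX/XX./...*; (1,2)=+1→OOX/X.X/...; (2,0)=+1→OOX/X../X..; (2,1)=+1→OOX/X../.X.; (2,2)=+1→OOX/X../..X
ply 3, O at OOX/XX./... | (1,2)=-1→OOX/XXO/...*; (2,0)=-1→OOX/XX./O..; (2,1)=-1→OOX/XX./.O.; (2,2)=-1→OOX/XX./..O
ply 4, X at OOX/XXO/... | (2,0)=+1→OOX/XXO/X..*; (2,1)=+1→OOX/XXO/.X.; (2,2)=+1→OOX/XXO/..X
ply 5: OOX/XXO/X.. is terminal -1 (O); from O.X/X../... depth 6

value(O.X/X../..., O) = -1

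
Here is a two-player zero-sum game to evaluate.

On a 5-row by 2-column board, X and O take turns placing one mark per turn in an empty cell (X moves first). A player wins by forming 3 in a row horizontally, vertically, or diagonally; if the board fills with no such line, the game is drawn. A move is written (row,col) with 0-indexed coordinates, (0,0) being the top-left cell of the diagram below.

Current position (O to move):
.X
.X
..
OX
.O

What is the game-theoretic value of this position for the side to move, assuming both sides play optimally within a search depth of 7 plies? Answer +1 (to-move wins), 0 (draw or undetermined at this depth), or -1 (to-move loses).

p1 O@[.X/.X/../OX/.O]: (0,0)[OX/.X/../OX/.O]-1 (1,0)[.X/OX/../OX/.O]-1 (2,0)[.X/.X/O./OX/.O]-1 (2,1)[.X/.X/.O/OX/.O]+0* (4,0)[.X/.X/../OX/OO]-1
p2 X@[.X/.X/.O/OX/.O]: (0,0)[XX/.X/.O/OX/.O]-1 (1,0)[.X/XX/.O/OX/.O]+0* (2,0)[.X/.X/XO/OX/.O]+0 (4,0)[.X/.X/.O/OX/XO]+0
p3 O@[.X/XX/.O/OX/.O]: (0,0)[OX/XX/.O/OX/.O]+0* (2,0)[.X/XX/OO/OX/.O]+0 (4,0)[.X/XX/.O/OX/OO]+0
p4 X@[OX/XX/.O/OX/.O]: (2,0)[OX/XX/XO/OX/.O]+0* (4,0)[OX/XX/.O/OX/XO]+0
p5 O@[OX/XX/XO/OX/.O]: (4,0)[OX/XX/XO/OX/OO]+0*
p6 X@[OX/XX/XO/OX/OO] terminal +0; root [.X/.X/../OX/.O] d7

value(.X/.X/../OX/.O, O) = 0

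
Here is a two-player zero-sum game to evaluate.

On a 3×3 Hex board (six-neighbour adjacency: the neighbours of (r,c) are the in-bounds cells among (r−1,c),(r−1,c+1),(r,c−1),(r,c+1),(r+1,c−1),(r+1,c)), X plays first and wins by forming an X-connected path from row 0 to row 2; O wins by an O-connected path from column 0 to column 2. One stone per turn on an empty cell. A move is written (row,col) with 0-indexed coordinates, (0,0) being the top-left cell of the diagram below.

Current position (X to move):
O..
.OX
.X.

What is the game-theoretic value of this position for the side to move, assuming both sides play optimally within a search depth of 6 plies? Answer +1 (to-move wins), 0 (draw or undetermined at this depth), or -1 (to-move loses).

value(O../.OX/.X., X) = +1

[O../.OX/.X.] X move#1: (0,1):-1/OX./.OX/.X., (0,2):+1/O.X/.OX/.X.*, (1,0):-1/O../XOX/.X., (2,0):-1/O../.OX/XX., (2,2):-1/O../.OX/.XX
[O.X/.OX/.X.] end (terminal -1, O#2); searched O../.OX/.X. to 6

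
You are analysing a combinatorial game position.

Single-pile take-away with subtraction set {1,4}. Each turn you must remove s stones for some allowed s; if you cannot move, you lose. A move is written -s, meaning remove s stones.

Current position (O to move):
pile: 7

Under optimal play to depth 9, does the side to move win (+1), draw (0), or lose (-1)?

value(7, O) = -1

p1 O@[7]: -1[6]-1* -4[3]-1
p2 X@[6]: -1[5]+1* -4[2]+1
p3 O@[5]: -1[4]-1* -4[1]-1
p4 X@[4]: -1[3]-1 -4[0]+1*
p5 O@[0] terminal -1; root [7] d9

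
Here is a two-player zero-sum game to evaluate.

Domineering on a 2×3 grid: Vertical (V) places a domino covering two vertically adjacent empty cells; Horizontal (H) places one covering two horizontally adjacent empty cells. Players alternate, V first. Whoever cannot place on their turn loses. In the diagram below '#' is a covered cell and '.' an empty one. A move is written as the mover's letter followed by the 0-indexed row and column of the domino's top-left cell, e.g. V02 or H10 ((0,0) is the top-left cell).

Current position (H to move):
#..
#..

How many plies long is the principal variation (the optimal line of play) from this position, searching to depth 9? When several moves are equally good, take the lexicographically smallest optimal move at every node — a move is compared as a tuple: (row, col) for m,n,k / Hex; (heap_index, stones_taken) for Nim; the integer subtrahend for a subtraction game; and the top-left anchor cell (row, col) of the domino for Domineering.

[#../#..] H move#1: H01:+1/###/#..*, H11:+1/#../###
[###/#..] end (terminal -1, V#2); searched #../#.. to 9

PV length from [#../#..]: 1 ply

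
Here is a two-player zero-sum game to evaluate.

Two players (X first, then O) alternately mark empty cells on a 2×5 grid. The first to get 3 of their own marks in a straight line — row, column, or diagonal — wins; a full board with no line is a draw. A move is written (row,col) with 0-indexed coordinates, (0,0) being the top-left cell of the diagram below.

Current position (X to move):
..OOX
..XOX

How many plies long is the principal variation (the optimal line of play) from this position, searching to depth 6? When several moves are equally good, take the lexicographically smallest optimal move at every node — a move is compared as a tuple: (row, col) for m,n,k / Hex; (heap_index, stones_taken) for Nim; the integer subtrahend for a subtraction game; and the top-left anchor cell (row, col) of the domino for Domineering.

PV length from [..OOX/..XOX]: 4 plies

ply 1, X at ..OOX/..XOX | (0,0)=-1→X.OOX/..XOX; (0,1)=+0→.XOOX/..XOX*; (1,0)=-1→..OOX/X.XOX; (1,1)=-1→..OOX/.XXOX
ply 2, O at .XOOX/..XOX | (0,0)=+0→OXOOX/..XOX*; (1,0)=+0→.XOOX/O.XOX; (1,1)=+0→.XOOX/.OXOX
ply 3, X at OXOOX/..XOX | (1,0)=+0→OXOOX/X.XOX*; (1,1)=+0→OXOOX/.XXOX
ply 4, O at OXOOX/X.XOX | (1,1)=+0→OXOOX/XOXOX*
ply 5: OXOOX/XOXOX is terminal +0 (X); from ..OOX/..XOX depth 6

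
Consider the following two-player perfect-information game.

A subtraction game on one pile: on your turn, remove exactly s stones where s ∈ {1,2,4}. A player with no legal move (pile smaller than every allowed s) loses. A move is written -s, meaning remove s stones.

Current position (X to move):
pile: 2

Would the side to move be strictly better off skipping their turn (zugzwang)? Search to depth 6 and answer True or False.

zugzwang(2, X) = False

p1 X@[2]: -1[1]-1 -2[0]+1*
p2 O@[0] terminal -1; root [2] d6
if X skipped the turn, O would face:
~ p1 O@[2]: -1[1]-1 -2[0]+1*
~ p2 X@[0] terminal -1; root [2] d6
compare (X): move=+1 vs pass=-1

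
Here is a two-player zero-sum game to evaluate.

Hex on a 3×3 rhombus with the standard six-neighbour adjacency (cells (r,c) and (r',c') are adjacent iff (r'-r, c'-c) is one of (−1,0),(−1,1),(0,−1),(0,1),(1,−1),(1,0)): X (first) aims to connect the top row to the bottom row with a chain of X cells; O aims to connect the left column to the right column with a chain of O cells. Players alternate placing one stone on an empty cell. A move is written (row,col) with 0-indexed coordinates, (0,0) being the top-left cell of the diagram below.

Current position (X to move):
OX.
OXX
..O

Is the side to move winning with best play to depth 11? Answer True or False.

X winning at [OX./OXX/..O]: True

ply 1, X at OX./OXX/..O | (0,2)=+1→OXX/OXX/..O*; (2,0)=+1→OX./OXX/X.O; (2,1)=+1→OX./OXX/.XO
ply 2, O at OXX/OXX/..O | (2,0)=-1→OXX/OXX/O.O*; (2,1)=-1→OXX/OXX/.OO
ply 3, X at OXX/OXX/O.O | (2,1)=+1→OXX/OXX/OXO*
ply 4: OXX/OXX/OXO is terminal -1 (O); from OX./OXX/..O depth 11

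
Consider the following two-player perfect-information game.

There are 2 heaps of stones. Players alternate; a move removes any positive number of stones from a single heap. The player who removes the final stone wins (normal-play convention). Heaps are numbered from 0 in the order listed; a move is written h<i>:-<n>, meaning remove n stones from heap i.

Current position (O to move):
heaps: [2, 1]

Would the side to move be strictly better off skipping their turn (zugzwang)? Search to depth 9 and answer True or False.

zugzwang((2,1), O) = False

p1 O@[(2,1)]: h0:-1[(1,1)]+1* h0:-2[(0,1)]-1 h1:-1[(2,0)]-1
p2 X@[(1,1)]: h0:-1[(0,1)]-1* h1:-1[(1,0)]-1
p3 O@[(0,1)]: h1:-1[(0,0)]+1*
p4 X@[(0,0)] terminal -1; root [(2,1)] d9
pass branch (X moves first from the same position):
  | p1 X@[(2,1)]: h0:-1[(1,1)]+1* h0:-2[(0,1)]-1 h1:-1[(2,0)]-1
  | p2 O@[(1,1)]: h0:-1[(0,1)]-1* h1:-1[(1,0)]-1
  | p3 X@[(0,1)]: h1:-1[(0,0)]+1*
  | p4 O@[(0,0)] terminal -1; root [(2,1)] d9
O moving scores +1; O passing scores -1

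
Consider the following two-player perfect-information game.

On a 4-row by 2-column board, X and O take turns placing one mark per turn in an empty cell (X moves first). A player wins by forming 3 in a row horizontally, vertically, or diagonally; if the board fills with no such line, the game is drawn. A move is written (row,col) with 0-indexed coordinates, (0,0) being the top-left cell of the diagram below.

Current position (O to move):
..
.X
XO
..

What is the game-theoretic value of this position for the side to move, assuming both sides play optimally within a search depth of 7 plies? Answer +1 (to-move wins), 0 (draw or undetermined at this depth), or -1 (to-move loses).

ply 1, O at ../.X/XO/.. | (0,0)=+0→O./.X/XO/..*; (0,1)=-1→.O/.X/XO/..; (1,0)=+0→../OX/XO/..; (3,0)=+0→../.X/XO/O.; (3,1)=-1→../.X/XO/.O
ply 2, X at O./.X/XO/.. | (0,1)=+0→OX/.X/XO/..*; (1,0)=+0→O./XX/XO/..; (3,0)=+0→O./.X/XO/X.; (3,1)=+0→O./.X/XO/.X
ply 3, O at OX/.X/XO/.. | (1,0)=+0→OX/OX/XO/..*; (3,0)=+0→OX/.X/XO/O.; (3,1)=+0→OX/.X/XO/.O
ply 4, X at OX/OX/XO/.. | (3,0)=+0→OX/OX/XO/X.*; (3,1)=+0→OX/OX/XO/.X
ply 5, O at OX/OX/XO/X. | (3,1)=+0→OX/OX/XO/XO*
ply 6: OX/OX/XO/XO is terminal +0 (X); from ../.X/XO/.. depth 7

value(../.X/XO/.., O) = 0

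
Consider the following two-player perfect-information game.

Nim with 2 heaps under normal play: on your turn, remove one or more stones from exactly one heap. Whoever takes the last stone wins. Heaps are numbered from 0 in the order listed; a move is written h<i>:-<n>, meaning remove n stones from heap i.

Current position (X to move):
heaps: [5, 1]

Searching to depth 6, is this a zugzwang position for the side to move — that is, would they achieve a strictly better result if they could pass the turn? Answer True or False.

[(5,1)] X move#1: h0:-1:-1/(4,1), h0:-2:-1/(3,1), h0:-3:-1/(2,1), h0:-4:+1/(1,1)*, h0:-5:-1/(0,1), h1:-1:-1/(5,0)
[(1,1)] O move#2: h0:-1:-1/(0,1)*, h1:-1:-1/(1,0)
[(0,1)] X move#3: h1:-1:+1/(0,0)*
[(0,0)] end (terminal -1, O#4); searched (5,1) to 6
suppose X passes — search the same position with O to move:
pass> [(5,1)] O move#1: h0:-1:-1/(4,1), h0:-2:-1/(3,1), h0:-3:-1/(2,1), h0:-4:+1/(1,1)*, h0:-5:-1/(0,1), h1:-1:-1/(5,0)
pass> [(1,1)] X move#2: h0:-1:-1/(0,1)*, h1:-1:-1/(1,0)
pass> [(0,1)] O move#3: h1:-1:+1/(0,0)*
pass> [(0,0)] end (terminal -1, X#4); searched (5,1) to 6
for X: play +1, pass -1

zugzwang((5,1), X) = False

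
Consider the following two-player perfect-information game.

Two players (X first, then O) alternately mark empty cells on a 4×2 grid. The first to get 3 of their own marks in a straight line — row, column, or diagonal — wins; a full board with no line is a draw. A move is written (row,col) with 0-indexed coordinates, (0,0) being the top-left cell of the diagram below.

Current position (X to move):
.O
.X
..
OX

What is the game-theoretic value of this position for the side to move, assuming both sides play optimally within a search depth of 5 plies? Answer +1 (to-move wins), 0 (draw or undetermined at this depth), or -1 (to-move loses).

p1 X@[.O/.X/../OX]: (0,0)[XO/.X/../OX]+0 (1,0)[.O/XX/../OX]+0 (2,0)[.O/.X/X./OX]+0 (2,1)[.O/.X/.X/OX]+1*
p2 O@[.O/.X/.X/OX] terminal -1; root [.O/.X/../OX] d5

value(.O/.X/../OX, X) = +1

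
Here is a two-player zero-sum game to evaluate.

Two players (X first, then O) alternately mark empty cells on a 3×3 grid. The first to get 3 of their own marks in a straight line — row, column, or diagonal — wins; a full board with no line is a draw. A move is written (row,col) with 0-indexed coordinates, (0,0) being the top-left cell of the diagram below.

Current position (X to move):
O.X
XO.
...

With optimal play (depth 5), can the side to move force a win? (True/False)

X winning at [O.X/XO./...]: False

ply 1, X at O.X/XO./... | (0,1)=-1→OXX/XO./...; (1,2)=-1→O.X/XOX/...; (2,0)=-1→O.X/XO./X..; (2,1)=-1→O.X/XO./.X.; (2,2)=+0→O.X/XO./..X*
ply 2, O at O.X/XO./..X | (0,1)=-1→OOX/XO./..X; (1,2)=+0→O.X/XOO/..X*; (2,0)=-1→O.X/XO./O.X; (2,1)=-1→O.X/XO./.OX
ply 3, X at O.X/XOO/..X | (0,1)=+0→OXX/XOO/..X*; (2,0)=+0→O.X/XOO/X.X; (2,1)=+0→O.X/XOO/.XX
ply 4, O at OXX/XOO/..X | (2,0)=+0→OXX/XOO/O.X*; (2,1)=+0→OXX/XOO/.OX
ply 5, X at OXX/XOO/O.X | (2,1)=+0→OXX/XOO/OXX*
ply 6: OXX/XOO/OXX is terminal +0 (O); from O.X/XO./... depth 5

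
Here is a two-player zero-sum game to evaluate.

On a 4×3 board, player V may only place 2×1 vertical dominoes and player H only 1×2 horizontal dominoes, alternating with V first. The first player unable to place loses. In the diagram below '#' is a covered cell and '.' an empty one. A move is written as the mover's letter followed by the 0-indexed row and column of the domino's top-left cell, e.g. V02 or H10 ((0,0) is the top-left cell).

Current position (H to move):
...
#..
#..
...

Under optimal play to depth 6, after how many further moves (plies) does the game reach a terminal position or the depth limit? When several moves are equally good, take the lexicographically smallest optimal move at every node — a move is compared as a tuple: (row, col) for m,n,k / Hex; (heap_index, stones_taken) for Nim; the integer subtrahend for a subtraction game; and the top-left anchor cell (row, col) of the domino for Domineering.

[.../#../#../...] H move#1: H00:-1/##./#../#../...*, H01:-1/.##/#../#../..., H11:-1/.../###/#../..., H21:-1/.../#../###/..., H30:-1/.../#../#../##., H31:-1/.../#../#../.##
[##./#../#../...] V move#2: V02:-1/###/#.#/#../..., V11:+1/##./##./##./...*, V12:+1/##./#.#/#.#/..., V21:+1/##./#../##./.#., V22:+1/##./#../#.#/..#
[##./##./##./...] H move#3: H30:-1/##./##./##./##.*, H31:-1/##./##./##./.##
[##./##./##./##.] V move#4: V02:+1/###/###/##./##.*, V12:+1/##./###/###/##., V22:+1/##./##./###/###
[###/###/##./##.] end (terminal -1, H#5); searched .../#../#../... to 6

PV length from [.../#../#../...]: 4 plies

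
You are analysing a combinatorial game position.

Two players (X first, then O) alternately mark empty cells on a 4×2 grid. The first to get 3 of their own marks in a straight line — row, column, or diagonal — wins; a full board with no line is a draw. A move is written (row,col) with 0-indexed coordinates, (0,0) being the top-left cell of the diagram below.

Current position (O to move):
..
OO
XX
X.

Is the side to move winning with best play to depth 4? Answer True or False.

O winning at [../OO/XX/X.]: False

p1 O@[../OO/XX/X.]: (0,0)[O./OO/XX/X.]+0* (0,1)[.O/OO/XX/X.]+0 (3,1)[../OO/XX/XO]+0
p2 X@[O./OO/XX/X.]: (0,1)[OX/OO/XX/X.]+0* (3,1)[O./OO/XX/XX]+0
p3 O@[OX/OO/XX/X.]: (3,1)[OX/OO/XX/XO]+0*
p4 X@[OX/OO/XX/XO] terminal +0; root [../OO/XX/X.] d4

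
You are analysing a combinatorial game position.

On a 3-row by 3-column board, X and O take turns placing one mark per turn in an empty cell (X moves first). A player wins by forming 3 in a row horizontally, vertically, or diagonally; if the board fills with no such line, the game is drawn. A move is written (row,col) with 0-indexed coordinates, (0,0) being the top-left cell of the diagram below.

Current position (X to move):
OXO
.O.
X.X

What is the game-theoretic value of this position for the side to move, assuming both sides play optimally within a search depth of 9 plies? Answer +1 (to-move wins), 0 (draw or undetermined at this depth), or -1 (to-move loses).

ply 1, X at OXO/.O./X.X | (1,0)=+0→OXO/XO./X.X; (1,2)=+0→OXO/.OX/X.X; (2,1)=+1→OXO/.O./XXX*
ply 2: OXO/.O./XXX is terminal -1 (O); from OXO/.O./X.X depth 9

value(OXO/.O./X.X, X) = +1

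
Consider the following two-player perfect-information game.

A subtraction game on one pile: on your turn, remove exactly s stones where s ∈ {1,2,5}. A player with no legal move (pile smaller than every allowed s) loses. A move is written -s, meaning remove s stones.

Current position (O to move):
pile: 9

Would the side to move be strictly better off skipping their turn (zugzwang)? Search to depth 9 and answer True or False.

zugzwang(9, O) = True

[9] O move#1: -1:-1/8*, -2:-1/7, -5:-1/4
[8] X move#2: -1:-1/7, -2:+1/6*, -5:+1/3
[6] O move#3: -1:-1/5*, -2:-1/4, -5:-1/1
[5] X move#4: -1:-1/4, -2:+1/3*, -5:+1/0
[3] O move#5: -1:-1/2*, -2:-1/1
[2] X move#6: -1:-1/1, -2:+1/0*
[0] end (terminal -1, O#7); searched 9 to 9
pass branch (X moves first from the same position):
  | [9] X move#1: -1:-1/8*, -2:-1/7, -5:-1/4
  | [8] O move#2: -1:-1/7, -2:+1/6*, -5:+1/3
  | [6] X move#3: -1:-1/5*, -2:-1/4, -5:-1/1
  | [5] O move#4: -1:-1/4, -2:+1/3*, -5:+1/0
  | [3] X move#5: -1:-1/2*, -2:-1/1
  | [2] O move#6: -1:-1/1, -2:+1/0*
  | [0] end (terminal -1, X#7); searched 9 to 9
O moving scores -1; O passing scores +1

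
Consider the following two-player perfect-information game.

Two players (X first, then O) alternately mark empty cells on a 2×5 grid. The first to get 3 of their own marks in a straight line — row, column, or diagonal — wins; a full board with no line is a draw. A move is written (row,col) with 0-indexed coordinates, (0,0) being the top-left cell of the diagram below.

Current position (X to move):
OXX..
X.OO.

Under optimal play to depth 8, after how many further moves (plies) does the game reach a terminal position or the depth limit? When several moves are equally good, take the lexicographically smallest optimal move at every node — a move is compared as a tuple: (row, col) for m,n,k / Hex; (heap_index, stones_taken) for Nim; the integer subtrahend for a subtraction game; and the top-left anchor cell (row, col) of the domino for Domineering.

PV length from [OXX../X.OO.]: 1 ply

[OXX../X.OO.] X move#1: (0,3):+1/OXXX./X.OO.*, (0,4):-1/OXX.X/X.OO., (1,1):-1/OXX../XXOO., (1,4):-1/OXX../X.OOX
[OXXX./X.OO.] end (terminal -1, O#2); searched OXX../X.OO. to 8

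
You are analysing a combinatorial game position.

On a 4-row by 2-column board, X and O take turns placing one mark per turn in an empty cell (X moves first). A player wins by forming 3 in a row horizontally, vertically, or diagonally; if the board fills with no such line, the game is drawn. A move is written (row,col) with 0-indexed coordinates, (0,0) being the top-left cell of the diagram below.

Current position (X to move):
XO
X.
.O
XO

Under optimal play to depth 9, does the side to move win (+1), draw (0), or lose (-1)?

value(XO/X./.O/XO, X) = +1

[XO/X./.O/XO] X move#1: (1,1):+0/XO/XX/.O/XO, (2,0):+1/XO/X./XO/XO*
[XO/X./XO/XO] end (terminal -1, O#2); searched XO/X./.O/XO to 9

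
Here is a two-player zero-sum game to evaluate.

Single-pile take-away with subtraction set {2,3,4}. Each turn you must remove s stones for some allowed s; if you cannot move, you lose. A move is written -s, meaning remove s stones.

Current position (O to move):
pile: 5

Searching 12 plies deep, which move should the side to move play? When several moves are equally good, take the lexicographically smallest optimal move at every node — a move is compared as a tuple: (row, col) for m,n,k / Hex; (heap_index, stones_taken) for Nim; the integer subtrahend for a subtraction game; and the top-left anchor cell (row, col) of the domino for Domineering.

[5] O move#1: -2:-1/3, -3:-1/2, -4:+1/1*
[1] end (terminal -1, X#2); searched 5 to 12

O's best at [5]: -4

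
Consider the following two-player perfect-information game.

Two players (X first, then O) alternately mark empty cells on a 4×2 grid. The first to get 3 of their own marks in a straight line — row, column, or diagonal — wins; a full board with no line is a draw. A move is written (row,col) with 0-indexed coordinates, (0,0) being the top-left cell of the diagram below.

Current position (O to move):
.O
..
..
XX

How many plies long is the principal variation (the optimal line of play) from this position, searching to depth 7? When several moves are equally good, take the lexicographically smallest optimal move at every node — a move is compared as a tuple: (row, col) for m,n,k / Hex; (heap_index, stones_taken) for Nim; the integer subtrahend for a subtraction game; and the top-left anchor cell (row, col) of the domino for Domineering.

PV length from [.O/../../XX]: 5 plies

[.O/../../XX] O move#1: (0,0):+0/OO/../../XX*, (1,0):+0/.O/O./../XX, (1,1):+0/.O/.O/../XX, (2,0):+0/.O/../O./XX, (2,1):+0/.O/../.O/XX
[OO/../../XX] X move#2: (1,0):+0/OO/X./../XX*, (1,1):+0/OO/.X/../XX, (2,0):+0/OO/../X./XX, (2,1):+0/OO/../.X/XX
[OO/X./../XX] O move#3: (1,1):-1/OO/XO/../XX, (2,0):+0/OO/X./O./XX*, (2,1):-1/OO/X./.O/XX
[OO/X./O./XX] X move#4: (1,1):+0/OO/XX/O./XX*, (2,1):+0/OO/X./OX/XX
[OO/XX/O./XX] O move#5: (2,1):+0/OO/XX/OO/XX*
[OO/XX/OO/XX] end (terminal +0, X#6); searched .O/../../XX to 7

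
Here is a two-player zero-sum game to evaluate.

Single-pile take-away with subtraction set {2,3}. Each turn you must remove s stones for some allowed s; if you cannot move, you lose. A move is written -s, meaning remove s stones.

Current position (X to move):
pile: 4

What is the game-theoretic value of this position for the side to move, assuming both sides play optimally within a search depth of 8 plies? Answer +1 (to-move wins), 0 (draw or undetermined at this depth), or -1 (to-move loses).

value(4, X) = +1

[4] X move#1: -2:-1/2, -3:+1/1*
[1] end (terminal -1, O#2); searched 4 to 8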